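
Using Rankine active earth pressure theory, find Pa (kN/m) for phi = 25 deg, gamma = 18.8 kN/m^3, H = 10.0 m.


Compute active earth pressure coefficient:
Ka = tan^2(45 - phi/2) = tan^2(32.5) = 0.405859
Compute active force:
Pa = 0.5 * Ka * gamma * H^2
Pa = 0.5 * 0.405859 * 18.8 * 10.0^2
Pa = 381.51 kN/m


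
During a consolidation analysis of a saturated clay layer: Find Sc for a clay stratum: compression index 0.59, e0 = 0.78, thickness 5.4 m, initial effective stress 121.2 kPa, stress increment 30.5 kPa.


Using Sc = Cc * H / (1 + e0) * log10((sigma0 + delta_sigma) / sigma0)
Stress ratio = (121.2 + 30.5) / 121.2 = 1.25165
log10(1.25165) = 0.097483
Cc * H / (1 + e0) = 0.59 * 5.4 / (1 + 0.78) = 1.78989
Sc = 1.78989 * 0.097483
Sc = 0.1745 m


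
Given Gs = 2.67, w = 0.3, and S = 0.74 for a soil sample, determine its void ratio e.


Using the relation e = Gs * w / S
e = 2.67 * 0.3 / 0.74
e = 1.0824


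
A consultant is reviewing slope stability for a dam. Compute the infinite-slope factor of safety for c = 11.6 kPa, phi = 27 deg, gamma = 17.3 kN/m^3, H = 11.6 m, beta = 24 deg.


Using Fs = c / (gamma*H*sin(beta)*cos(beta)) + tan(phi)/tan(beta)
Cohesion contribution = 11.6 / (17.3*11.6*sin(24)*cos(24))
Cohesion contribution = 0.155564
Friction contribution = tan(27)/tan(24) = 1.14441
Fs = 0.155564 + 1.14441
Fs = 1.3


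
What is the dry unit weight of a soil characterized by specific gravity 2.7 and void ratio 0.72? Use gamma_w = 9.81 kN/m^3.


Result: 15.399 kN/m^3

Derivation:
Using gamma_d = Gs * gamma_w / (1 + e)
gamma_d = 2.7 * 9.81 / (1 + 0.72)
gamma_d = 2.7 * 9.81 / 1.72
gamma_d = 15.399 kN/m^3


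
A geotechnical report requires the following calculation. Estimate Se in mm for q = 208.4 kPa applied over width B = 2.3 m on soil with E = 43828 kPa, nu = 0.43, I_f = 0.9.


Result: 8.023 mm

Derivation:
Using Se = q * B * (1 - nu^2) * I_f / E
1 - nu^2 = 1 - 0.43^2 = 0.8151
Se = 208.4 * 2.3 * 0.8151 * 0.9 / 43828
Se = 0.008023 m
Convert to mm: Se = 0.008023 * 1000 = 8.023 mm


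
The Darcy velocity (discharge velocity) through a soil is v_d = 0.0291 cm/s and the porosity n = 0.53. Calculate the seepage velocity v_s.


Using v_s = v_d / n
v_s = 0.0291 / 0.53
v_s = 0.05491 cm/s


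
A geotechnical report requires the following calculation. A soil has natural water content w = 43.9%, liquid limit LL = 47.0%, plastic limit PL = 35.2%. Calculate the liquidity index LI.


Result: 0.737

Derivation:
First compute the plasticity index:
PI = LL - PL = 47.0 - 35.2 = 11.8
Then compute the liquidity index:
LI = (w - PL) / PI
LI = (43.9 - 35.2) / 11.8
LI = 0.737


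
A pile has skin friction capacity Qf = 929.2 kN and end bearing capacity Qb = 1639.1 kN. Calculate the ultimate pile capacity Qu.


Result: 2568.3 kN

Derivation:
Using Qu = Qf + Qb
Qu = 929.2 + 1639.1
Qu = 2568.3 kN


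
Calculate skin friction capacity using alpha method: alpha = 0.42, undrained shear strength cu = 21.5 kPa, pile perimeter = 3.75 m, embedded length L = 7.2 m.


Using Qs = alpha * cu * perimeter * L
Qs = 0.42 * 21.5 * 3.75 * 7.2
Qs = 243.81 kN


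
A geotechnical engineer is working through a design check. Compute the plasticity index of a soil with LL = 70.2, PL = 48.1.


Using PI = LL - PL
PI = 70.2 - 48.1
PI = 22.1


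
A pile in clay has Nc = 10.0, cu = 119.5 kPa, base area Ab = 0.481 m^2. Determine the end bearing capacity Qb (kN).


Result: 574.79 kN

Derivation:
Using Qb = Nc * cu * Ab
Qb = 10.0 * 119.5 * 0.481
Qb = 574.79 kN


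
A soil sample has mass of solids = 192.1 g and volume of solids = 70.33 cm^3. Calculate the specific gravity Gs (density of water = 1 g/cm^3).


Result: 2.731

Derivation:
Using Gs = m_s / (V_s * rho_w)
Since rho_w = 1 g/cm^3:
Gs = 192.1 / 70.33
Gs = 2.731


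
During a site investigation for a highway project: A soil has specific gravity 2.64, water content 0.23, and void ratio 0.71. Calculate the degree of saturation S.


Using S = Gs * w / e
S = 2.64 * 0.23 / 0.71
S = 0.8552


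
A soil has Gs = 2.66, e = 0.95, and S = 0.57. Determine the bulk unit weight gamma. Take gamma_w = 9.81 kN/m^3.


Result: 16.106 kN/m^3

Derivation:
Using gamma = gamma_w * (Gs + S*e) / (1 + e)
Numerator: Gs + S*e = 2.66 + 0.57*0.95 = 3.2015
Denominator: 1 + e = 1 + 0.95 = 1.95
gamma = 9.81 * 3.2015 / 1.95
gamma = 16.106 kN/m^3


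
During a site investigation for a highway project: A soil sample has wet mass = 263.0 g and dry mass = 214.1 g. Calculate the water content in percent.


Result: 22.84 %

Derivation:
Using w = (m_wet - m_dry) / m_dry * 100
m_wet - m_dry = 263.0 - 214.1 = 48.9 g
w = 48.9 / 214.1 * 100
w = 22.84 %


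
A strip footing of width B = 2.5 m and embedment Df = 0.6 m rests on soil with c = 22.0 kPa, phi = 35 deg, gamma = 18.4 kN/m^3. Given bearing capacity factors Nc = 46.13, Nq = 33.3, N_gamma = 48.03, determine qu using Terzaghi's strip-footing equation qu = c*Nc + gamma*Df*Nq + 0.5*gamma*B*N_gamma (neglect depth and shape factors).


Result: 2487.18 kPa

Derivation:
Compute qu = c*Nc + gamma*Df*Nq + 0.5*gamma*B*N_gamma
Term 1: 22.0 * 46.13 = 1014.86
Term 2: 18.4 * 0.6 * 33.3 = 367.632
Term 3: 0.5 * 18.4 * 2.5 * 48.03 = 1104.69
qu = 1014.86 + 367.632 + 1104.69
qu = 2487.18 kPa


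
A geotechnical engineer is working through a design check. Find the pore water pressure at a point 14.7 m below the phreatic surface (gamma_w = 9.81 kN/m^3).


Using u = gamma_w * h_w
u = 9.81 * 14.7
u = 144.21 kPa


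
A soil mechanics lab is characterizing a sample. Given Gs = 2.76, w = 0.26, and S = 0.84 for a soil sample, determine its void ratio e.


Result: 0.8543

Derivation:
Using the relation e = Gs * w / S
e = 2.76 * 0.26 / 0.84
e = 0.8543


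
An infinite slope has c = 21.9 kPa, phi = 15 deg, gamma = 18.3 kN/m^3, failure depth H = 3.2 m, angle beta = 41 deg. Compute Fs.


Result: 1.064

Derivation:
Using Fs = c / (gamma*H*sin(beta)*cos(beta)) + tan(phi)/tan(beta)
Cohesion contribution = 21.9 / (18.3*3.2*sin(41)*cos(41))
Cohesion contribution = 0.755301
Friction contribution = tan(15)/tan(41) = 0.30824
Fs = 0.755301 + 0.30824
Fs = 1.064


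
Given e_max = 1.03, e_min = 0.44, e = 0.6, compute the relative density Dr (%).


Using Dr = (e_max - e) / (e_max - e_min) * 100
e_max - e = 1.03 - 0.6 = 0.43
e_max - e_min = 1.03 - 0.44 = 0.59
Dr = 0.43 / 0.59 * 100
Dr = 72.88 %


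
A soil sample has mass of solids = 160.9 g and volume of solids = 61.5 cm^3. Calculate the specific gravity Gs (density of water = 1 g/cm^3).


Using Gs = m_s / (V_s * rho_w)
Since rho_w = 1 g/cm^3:
Gs = 160.9 / 61.5
Gs = 2.616


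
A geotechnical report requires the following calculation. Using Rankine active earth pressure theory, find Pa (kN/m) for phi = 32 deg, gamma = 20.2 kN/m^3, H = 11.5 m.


Compute active earth pressure coefficient:
Ka = tan^2(45 - phi/2) = tan^2(29.0) = 0.307259
Compute active force:
Pa = 0.5 * Ka * gamma * H^2
Pa = 0.5 * 0.307259 * 20.2 * 11.5^2
Pa = 410.41 kN/m


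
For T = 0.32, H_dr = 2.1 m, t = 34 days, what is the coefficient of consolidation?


Result: 0.04151 m^2/day

Derivation:
Using cv = T * H_dr^2 / t
H_dr^2 = 2.1^2 = 4.41
cv = 0.32 * 4.41 / 34
cv = 0.04151 m^2/day


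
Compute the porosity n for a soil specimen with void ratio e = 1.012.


Result: 0.503

Derivation:
Using the relation n = e / (1 + e)
n = 1.012 / (1 + 1.012)
n = 1.012 / 2.012
n = 0.503


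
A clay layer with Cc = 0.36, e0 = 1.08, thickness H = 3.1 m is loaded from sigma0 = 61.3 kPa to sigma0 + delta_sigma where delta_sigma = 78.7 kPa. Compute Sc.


Using Sc = Cc * H / (1 + e0) * log10((sigma0 + delta_sigma) / sigma0)
Stress ratio = (61.3 + 78.7) / 61.3 = 2.28385
log10(2.28385) = 0.358668
Cc * H / (1 + e0) = 0.36 * 3.1 / (1 + 1.08) = 0.536538
Sc = 0.536538 * 0.358668
Sc = 0.1924 m


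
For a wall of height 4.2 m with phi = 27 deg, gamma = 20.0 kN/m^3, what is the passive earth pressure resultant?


Compute passive earth pressure coefficient:
Kp = tan^2(45 + phi/2) = tan^2(58.5) = 2.66294
Compute passive force:
Pp = 0.5 * Kp * gamma * H^2
Pp = 0.5 * 2.66294 * 20.0 * 4.2^2
Pp = 469.74 kN/m


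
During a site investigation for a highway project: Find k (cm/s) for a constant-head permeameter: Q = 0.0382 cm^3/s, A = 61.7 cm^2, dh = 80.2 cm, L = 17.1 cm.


Compute hydraulic gradient:
i = dh / L = 80.2 / 17.1 = 4.69006
Then apply Darcy's law:
k = Q / (A * i)
k = 0.0382 / (61.7 * 4.69006)
k = 0.0382 / 289.377
k = 0.000132 cm/s


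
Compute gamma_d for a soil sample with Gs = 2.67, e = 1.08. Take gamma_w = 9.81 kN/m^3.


Using gamma_d = Gs * gamma_w / (1 + e)
gamma_d = 2.67 * 9.81 / (1 + 1.08)
gamma_d = 2.67 * 9.81 / 2.08
gamma_d = 12.593 kN/m^3


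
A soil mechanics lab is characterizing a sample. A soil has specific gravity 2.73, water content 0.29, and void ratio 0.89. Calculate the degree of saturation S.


Using S = Gs * w / e
S = 2.73 * 0.29 / 0.89
S = 0.8896


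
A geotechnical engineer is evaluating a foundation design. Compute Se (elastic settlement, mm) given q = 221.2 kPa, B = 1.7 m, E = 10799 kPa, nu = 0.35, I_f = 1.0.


Using Se = q * B * (1 - nu^2) * I_f / E
1 - nu^2 = 1 - 0.35^2 = 0.8775
Se = 221.2 * 1.7 * 0.8775 * 1.0 / 10799
Se = 0.030556 m
Convert to mm: Se = 0.030556 * 1000 = 30.556 mm


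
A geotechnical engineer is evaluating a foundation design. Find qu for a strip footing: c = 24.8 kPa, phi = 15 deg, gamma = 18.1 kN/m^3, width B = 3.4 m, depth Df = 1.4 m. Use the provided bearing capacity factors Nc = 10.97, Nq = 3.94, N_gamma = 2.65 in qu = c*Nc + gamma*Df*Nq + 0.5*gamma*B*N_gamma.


Result: 453.44 kPa

Derivation:
Compute qu = c*Nc + gamma*Df*Nq + 0.5*gamma*B*N_gamma
Term 1: 24.8 * 10.97 = 272.056
Term 2: 18.1 * 1.4 * 3.94 = 99.8396
Term 3: 0.5 * 18.1 * 3.4 * 2.65 = 81.5405
qu = 272.056 + 99.8396 + 81.5405
qu = 453.44 kPa


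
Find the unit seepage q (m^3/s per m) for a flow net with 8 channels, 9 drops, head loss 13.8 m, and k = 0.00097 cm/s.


Convert k to m/s for unit consistency with H:
k = 0.00097 cm/s = 0.00097 / 100 m/s = 9.7e-06 m/s
Using q = k * H * Nf / Nd
Nf / Nd = 8 / 9 = 0.8889
q = 9.7e-06 * 13.8 * 0.8889
q = 0.000119 m^3/s per m


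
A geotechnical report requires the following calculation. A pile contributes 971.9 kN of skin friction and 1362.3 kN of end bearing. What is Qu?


Result: 2334.2 kN

Derivation:
Using Qu = Qf + Qb
Qu = 971.9 + 1362.3
Qu = 2334.2 kN


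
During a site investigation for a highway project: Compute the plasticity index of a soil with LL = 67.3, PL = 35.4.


Result: 31.9

Derivation:
Using PI = LL - PL
PI = 67.3 - 35.4
PI = 31.9


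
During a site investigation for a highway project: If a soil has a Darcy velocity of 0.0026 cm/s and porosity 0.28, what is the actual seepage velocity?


Result: 0.00929 cm/s

Derivation:
Using v_s = v_d / n
v_s = 0.0026 / 0.28
v_s = 0.00929 cm/s


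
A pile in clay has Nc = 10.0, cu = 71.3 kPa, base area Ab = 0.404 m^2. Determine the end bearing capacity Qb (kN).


Using Qb = Nc * cu * Ab
Qb = 10.0 * 71.3 * 0.404
Qb = 288.05 kN


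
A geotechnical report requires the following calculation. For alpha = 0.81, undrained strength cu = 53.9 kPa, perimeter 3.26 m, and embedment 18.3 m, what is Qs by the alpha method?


Result: 2604.61 kN

Derivation:
Using Qs = alpha * cu * perimeter * L
Qs = 0.81 * 53.9 * 3.26 * 18.3
Qs = 2604.61 kN


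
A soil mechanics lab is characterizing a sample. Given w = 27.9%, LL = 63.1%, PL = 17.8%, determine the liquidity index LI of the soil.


Result: 0.223

Derivation:
First compute the plasticity index:
PI = LL - PL = 63.1 - 17.8 = 45.3
Then compute the liquidity index:
LI = (w - PL) / PI
LI = (27.9 - 17.8) / 45.3
LI = 0.223


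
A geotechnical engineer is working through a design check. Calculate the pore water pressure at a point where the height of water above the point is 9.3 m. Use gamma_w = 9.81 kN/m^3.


Using u = gamma_w * h_w
u = 9.81 * 9.3
u = 91.23 kPa


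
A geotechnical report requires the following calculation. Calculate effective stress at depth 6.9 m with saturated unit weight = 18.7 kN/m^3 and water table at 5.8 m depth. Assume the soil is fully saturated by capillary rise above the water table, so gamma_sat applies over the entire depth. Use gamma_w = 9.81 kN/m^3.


Total stress = gamma_sat * depth
sigma = 18.7 * 6.9 = 129.03 kPa
Pore water pressure u = gamma_w * (depth - d_wt)
u = 9.81 * (6.9 - 5.8) = 10.791 kPa
Effective stress = sigma - u
sigma' = 129.03 - 10.791 = 118.24 kPa


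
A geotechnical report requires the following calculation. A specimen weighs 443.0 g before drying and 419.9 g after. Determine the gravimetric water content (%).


Using w = (m_wet - m_dry) / m_dry * 100
m_wet - m_dry = 443.0 - 419.9 = 23.1 g
w = 23.1 / 419.9 * 100
w = 5.5 %


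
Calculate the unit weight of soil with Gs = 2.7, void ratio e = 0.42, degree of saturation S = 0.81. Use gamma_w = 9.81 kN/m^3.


Using gamma = gamma_w * (Gs + S*e) / (1 + e)
Numerator: Gs + S*e = 2.7 + 0.81*0.42 = 3.0402
Denominator: 1 + e = 1 + 0.42 = 1.42
gamma = 9.81 * 3.0402 / 1.42
gamma = 21.003 kN/m^3


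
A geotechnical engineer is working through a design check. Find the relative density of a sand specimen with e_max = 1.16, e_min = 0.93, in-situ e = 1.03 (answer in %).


Using Dr = (e_max - e) / (e_max - e_min) * 100
e_max - e = 1.16 - 1.03 = 0.13
e_max - e_min = 1.16 - 0.93 = 0.23
Dr = 0.13 / 0.23 * 100
Dr = 56.52 %


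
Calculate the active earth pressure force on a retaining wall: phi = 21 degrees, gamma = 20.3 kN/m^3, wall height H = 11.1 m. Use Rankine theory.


Compute active earth pressure coefficient:
Ka = tan^2(45 - phi/2) = tan^2(34.5) = 0.472355
Compute active force:
Pa = 0.5 * Ka * gamma * H^2
Pa = 0.5 * 0.472355 * 20.3 * 11.1^2
Pa = 590.72 kN/m


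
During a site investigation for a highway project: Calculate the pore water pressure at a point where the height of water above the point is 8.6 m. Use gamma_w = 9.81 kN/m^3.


Result: 84.37 kPa

Derivation:
Using u = gamma_w * h_w
u = 9.81 * 8.6
u = 84.37 kPa


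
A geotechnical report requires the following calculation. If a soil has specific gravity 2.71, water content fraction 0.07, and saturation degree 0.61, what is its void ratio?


Using the relation e = Gs * w / S
e = 2.71 * 0.07 / 0.61
e = 0.311


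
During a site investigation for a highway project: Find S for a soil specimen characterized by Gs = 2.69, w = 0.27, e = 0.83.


Using S = Gs * w / e
S = 2.69 * 0.27 / 0.83
S = 0.8751


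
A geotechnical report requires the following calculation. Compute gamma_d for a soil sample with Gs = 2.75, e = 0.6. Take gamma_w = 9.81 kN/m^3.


Using gamma_d = Gs * gamma_w / (1 + e)
gamma_d = 2.75 * 9.81 / (1 + 0.6)
gamma_d = 2.75 * 9.81 / 1.6
gamma_d = 16.861 kN/m^3


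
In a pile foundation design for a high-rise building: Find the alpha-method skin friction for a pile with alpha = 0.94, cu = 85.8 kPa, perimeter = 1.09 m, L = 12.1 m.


Using Qs = alpha * cu * perimeter * L
Qs = 0.94 * 85.8 * 1.09 * 12.1
Qs = 1063.72 kN


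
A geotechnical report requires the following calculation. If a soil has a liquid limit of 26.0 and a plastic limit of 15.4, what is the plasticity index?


Using PI = LL - PL
PI = 26.0 - 15.4
PI = 10.6


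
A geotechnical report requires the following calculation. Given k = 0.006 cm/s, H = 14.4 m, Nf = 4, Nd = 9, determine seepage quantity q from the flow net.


Result: 0.000384 m^3/s per m

Derivation:
Convert k to m/s for unit consistency with H:
k = 0.006 cm/s = 0.006 / 100 m/s = 6e-05 m/s
Using q = k * H * Nf / Nd
Nf / Nd = 4 / 9 = 0.4444
q = 6e-05 * 14.4 * 0.4444
q = 0.000384 m^3/s per m


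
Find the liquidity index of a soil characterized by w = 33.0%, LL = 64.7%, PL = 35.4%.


Result: -0.082

Derivation:
First compute the plasticity index:
PI = LL - PL = 64.7 - 35.4 = 29.3
Then compute the liquidity index:
LI = (w - PL) / PI
LI = (33.0 - 35.4) / 29.3
LI = -0.082


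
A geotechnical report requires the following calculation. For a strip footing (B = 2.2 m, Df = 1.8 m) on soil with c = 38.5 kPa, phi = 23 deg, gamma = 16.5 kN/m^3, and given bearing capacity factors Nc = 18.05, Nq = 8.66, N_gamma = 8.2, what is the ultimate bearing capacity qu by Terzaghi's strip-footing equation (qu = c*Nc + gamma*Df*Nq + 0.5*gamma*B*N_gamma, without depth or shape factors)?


Result: 1100.96 kPa

Derivation:
Compute qu = c*Nc + gamma*Df*Nq + 0.5*gamma*B*N_gamma
Term 1: 38.5 * 18.05 = 694.925
Term 2: 16.5 * 1.8 * 8.66 = 257.202
Term 3: 0.5 * 16.5 * 2.2 * 8.2 = 148.83
qu = 694.925 + 257.202 + 148.83
qu = 1100.96 kPa


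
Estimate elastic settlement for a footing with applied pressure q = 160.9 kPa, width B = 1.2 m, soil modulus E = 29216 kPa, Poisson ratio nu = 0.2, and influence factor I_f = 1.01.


Result: 6.408 mm

Derivation:
Using Se = q * B * (1 - nu^2) * I_f / E
1 - nu^2 = 1 - 0.2^2 = 0.96
Se = 160.9 * 1.2 * 0.96 * 1.01 / 29216
Se = 0.006408 m
Convert to mm: Se = 0.006408 * 1000 = 6.408 mm


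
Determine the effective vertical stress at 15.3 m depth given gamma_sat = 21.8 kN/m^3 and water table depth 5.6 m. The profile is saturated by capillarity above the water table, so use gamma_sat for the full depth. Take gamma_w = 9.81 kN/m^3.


Result: 238.38 kPa

Derivation:
Total stress = gamma_sat * depth
sigma = 21.8 * 15.3 = 333.54 kPa
Pore water pressure u = gamma_w * (depth - d_wt)
u = 9.81 * (15.3 - 5.6) = 95.157 kPa
Effective stress = sigma - u
sigma' = 333.54 - 95.157 = 238.38 kPa


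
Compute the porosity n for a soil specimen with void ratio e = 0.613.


Using the relation n = e / (1 + e)
n = 0.613 / (1 + 0.613)
n = 0.613 / 1.613
n = 0.38


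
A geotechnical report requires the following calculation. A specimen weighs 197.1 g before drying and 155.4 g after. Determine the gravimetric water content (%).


Using w = (m_wet - m_dry) / m_dry * 100
m_wet - m_dry = 197.1 - 155.4 = 41.7 g
w = 41.7 / 155.4 * 100
w = 26.83 %


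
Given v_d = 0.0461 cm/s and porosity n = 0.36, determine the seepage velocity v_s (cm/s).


Result: 0.12806 cm/s

Derivation:
Using v_s = v_d / n
v_s = 0.0461 / 0.36
v_s = 0.12806 cm/s


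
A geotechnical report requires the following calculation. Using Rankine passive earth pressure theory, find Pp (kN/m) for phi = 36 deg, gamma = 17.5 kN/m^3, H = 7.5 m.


Compute passive earth pressure coefficient:
Kp = tan^2(45 + phi/2) = tan^2(63.0) = 3.85184
Compute passive force:
Pp = 0.5 * Kp * gamma * H^2
Pp = 0.5 * 3.85184 * 17.5 * 7.5^2
Pp = 1895.83 kN/m


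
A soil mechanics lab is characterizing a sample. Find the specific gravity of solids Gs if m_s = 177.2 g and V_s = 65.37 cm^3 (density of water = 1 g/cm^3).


Using Gs = m_s / (V_s * rho_w)
Since rho_w = 1 g/cm^3:
Gs = 177.2 / 65.37
Gs = 2.711


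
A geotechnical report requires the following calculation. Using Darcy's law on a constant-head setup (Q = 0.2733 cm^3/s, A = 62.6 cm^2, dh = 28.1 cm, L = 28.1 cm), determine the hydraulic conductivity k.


Result: 0.004366 cm/s

Derivation:
Compute hydraulic gradient:
i = dh / L = 28.1 / 28.1 = 1
Then apply Darcy's law:
k = Q / (A * i)
k = 0.2733 / (62.6 * 1)
k = 0.2733 / 62.6
k = 0.004366 cm/s


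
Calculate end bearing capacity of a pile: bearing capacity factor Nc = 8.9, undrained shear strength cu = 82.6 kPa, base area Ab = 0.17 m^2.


Using Qb = Nc * cu * Ab
Qb = 8.9 * 82.6 * 0.17
Qb = 124.97 kN


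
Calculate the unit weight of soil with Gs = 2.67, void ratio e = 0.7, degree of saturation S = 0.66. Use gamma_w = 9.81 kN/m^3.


Result: 18.073 kN/m^3

Derivation:
Using gamma = gamma_w * (Gs + S*e) / (1 + e)
Numerator: Gs + S*e = 2.67 + 0.66*0.7 = 3.132
Denominator: 1 + e = 1 + 0.7 = 1.7
gamma = 9.81 * 3.132 / 1.7
gamma = 18.073 kN/m^3


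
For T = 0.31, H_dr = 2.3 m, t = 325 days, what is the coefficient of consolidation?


Using cv = T * H_dr^2 / t
H_dr^2 = 2.3^2 = 5.29
cv = 0.31 * 5.29 / 325
cv = 0.00505 m^2/day


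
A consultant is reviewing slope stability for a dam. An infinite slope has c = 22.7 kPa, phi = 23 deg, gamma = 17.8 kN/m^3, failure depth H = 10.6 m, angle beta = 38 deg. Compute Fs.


Using Fs = c / (gamma*H*sin(beta)*cos(beta)) + tan(phi)/tan(beta)
Cohesion contribution = 22.7 / (17.8*10.6*sin(38)*cos(38))
Cohesion contribution = 0.247985
Friction contribution = tan(23)/tan(38) = 0.543303
Fs = 0.247985 + 0.543303
Fs = 0.791


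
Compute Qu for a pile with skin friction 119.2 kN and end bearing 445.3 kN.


Using Qu = Qf + Qb
Qu = 119.2 + 445.3
Qu = 564.5 kN


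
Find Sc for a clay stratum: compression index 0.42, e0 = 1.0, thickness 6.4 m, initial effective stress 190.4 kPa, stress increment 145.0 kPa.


Using Sc = Cc * H / (1 + e0) * log10((sigma0 + delta_sigma) / sigma0)
Stress ratio = (190.4 + 145.0) / 190.4 = 1.76155
log10(1.76155) = 0.245896
Cc * H / (1 + e0) = 0.42 * 6.4 / (1 + 1.0) = 1.344
Sc = 1.344 * 0.245896
Sc = 0.3305 m


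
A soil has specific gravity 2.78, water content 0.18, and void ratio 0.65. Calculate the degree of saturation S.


Using S = Gs * w / e
S = 2.78 * 0.18 / 0.65
S = 0.7698


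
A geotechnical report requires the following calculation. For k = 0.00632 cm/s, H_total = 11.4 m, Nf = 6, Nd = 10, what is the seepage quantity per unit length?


Convert k to m/s for unit consistency with H:
k = 0.00632 cm/s = 0.00632 / 100 m/s = 6.32e-05 m/s
Using q = k * H * Nf / Nd
Nf / Nd = 6 / 10 = 0.6
q = 6.32e-05 * 11.4 * 0.6
q = 0.0004323 m^3/s per m


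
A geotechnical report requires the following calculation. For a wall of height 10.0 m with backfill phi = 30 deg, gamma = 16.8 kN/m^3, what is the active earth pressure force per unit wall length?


Result: 280.0 kN/m

Derivation:
Compute active earth pressure coefficient:
Ka = tan^2(45 - phi/2) = tan^2(30.0) = 0.333333
Compute active force:
Pa = 0.5 * Ka * gamma * H^2
Pa = 0.5 * 0.333333 * 16.8 * 10.0^2
Pa = 280.0 kN/m


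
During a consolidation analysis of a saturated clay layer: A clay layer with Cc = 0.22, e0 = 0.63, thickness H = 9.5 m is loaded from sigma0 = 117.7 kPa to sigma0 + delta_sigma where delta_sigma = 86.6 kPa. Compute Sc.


Result: 0.3071 m

Derivation:
Using Sc = Cc * H / (1 + e0) * log10((sigma0 + delta_sigma) / sigma0)
Stress ratio = (117.7 + 86.6) / 117.7 = 1.73577
log10(1.73577) = 0.239492
Cc * H / (1 + e0) = 0.22 * 9.5 / (1 + 0.63) = 1.28221
Sc = 1.28221 * 0.239492
Sc = 0.3071 m


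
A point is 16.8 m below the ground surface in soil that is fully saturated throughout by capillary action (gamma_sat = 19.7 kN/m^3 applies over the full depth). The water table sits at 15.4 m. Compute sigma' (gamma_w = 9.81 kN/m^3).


Total stress = gamma_sat * depth
sigma = 19.7 * 16.8 = 330.96 kPa
Pore water pressure u = gamma_w * (depth - d_wt)
u = 9.81 * (16.8 - 15.4) = 13.734 kPa
Effective stress = sigma - u
sigma' = 330.96 - 13.734 = 317.23 kPa


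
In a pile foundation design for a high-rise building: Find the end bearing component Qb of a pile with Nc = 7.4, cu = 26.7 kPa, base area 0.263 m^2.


Result: 51.96 kN

Derivation:
Using Qb = Nc * cu * Ab
Qb = 7.4 * 26.7 * 0.263
Qb = 51.96 kN


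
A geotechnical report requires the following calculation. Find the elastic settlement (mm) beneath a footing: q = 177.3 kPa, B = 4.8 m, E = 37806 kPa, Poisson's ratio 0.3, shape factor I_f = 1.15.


Result: 23.557 mm

Derivation:
Using Se = q * B * (1 - nu^2) * I_f / E
1 - nu^2 = 1 - 0.3^2 = 0.91
Se = 177.3 * 4.8 * 0.91 * 1.15 / 37806
Se = 0.023557 m
Convert to mm: Se = 0.023557 * 1000 = 23.557 mm


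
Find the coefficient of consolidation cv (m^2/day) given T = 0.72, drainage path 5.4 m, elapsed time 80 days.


Result: 0.26244 m^2/day

Derivation:
Using cv = T * H_dr^2 / t
H_dr^2 = 5.4^2 = 29.16
cv = 0.72 * 29.16 / 80
cv = 0.26244 m^2/day


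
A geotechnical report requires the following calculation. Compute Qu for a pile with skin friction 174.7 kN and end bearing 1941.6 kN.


Using Qu = Qf + Qb
Qu = 174.7 + 1941.6
Qu = 2116.3 kN


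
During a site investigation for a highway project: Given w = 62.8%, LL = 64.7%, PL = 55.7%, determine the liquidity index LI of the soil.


Result: 0.789

Derivation:
First compute the plasticity index:
PI = LL - PL = 64.7 - 55.7 = 9.0
Then compute the liquidity index:
LI = (w - PL) / PI
LI = (62.8 - 55.7) / 9.0
LI = 0.789


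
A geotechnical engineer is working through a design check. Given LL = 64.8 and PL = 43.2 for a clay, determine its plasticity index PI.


Result: 21.6

Derivation:
Using PI = LL - PL
PI = 64.8 - 43.2
PI = 21.6


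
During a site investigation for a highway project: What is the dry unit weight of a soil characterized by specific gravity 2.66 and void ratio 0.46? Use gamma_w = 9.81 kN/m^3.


Result: 17.873 kN/m^3

Derivation:
Using gamma_d = Gs * gamma_w / (1 + e)
gamma_d = 2.66 * 9.81 / (1 + 0.46)
gamma_d = 2.66 * 9.81 / 1.46
gamma_d = 17.873 kN/m^3


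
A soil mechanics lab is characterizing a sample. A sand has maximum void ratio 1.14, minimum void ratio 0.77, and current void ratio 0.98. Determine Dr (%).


Using Dr = (e_max - e) / (e_max - e_min) * 100
e_max - e = 1.14 - 0.98 = 0.16
e_max - e_min = 1.14 - 0.77 = 0.37
Dr = 0.16 / 0.37 * 100
Dr = 43.24 %


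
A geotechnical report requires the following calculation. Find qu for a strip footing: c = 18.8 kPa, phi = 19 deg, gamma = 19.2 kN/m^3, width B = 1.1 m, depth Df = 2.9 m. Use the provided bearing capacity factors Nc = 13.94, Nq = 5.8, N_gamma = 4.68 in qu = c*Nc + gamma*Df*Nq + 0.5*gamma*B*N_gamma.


Result: 634.44 kPa

Derivation:
Compute qu = c*Nc + gamma*Df*Nq + 0.5*gamma*B*N_gamma
Term 1: 18.8 * 13.94 = 262.072
Term 2: 19.2 * 2.9 * 5.8 = 322.944
Term 3: 0.5 * 19.2 * 1.1 * 4.68 = 49.4208
qu = 262.072 + 322.944 + 49.4208
qu = 634.44 kPa


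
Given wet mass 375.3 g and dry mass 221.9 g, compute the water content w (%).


Result: 69.13 %

Derivation:
Using w = (m_wet - m_dry) / m_dry * 100
m_wet - m_dry = 375.3 - 221.9 = 153.4 g
w = 153.4 / 221.9 * 100
w = 69.13 %


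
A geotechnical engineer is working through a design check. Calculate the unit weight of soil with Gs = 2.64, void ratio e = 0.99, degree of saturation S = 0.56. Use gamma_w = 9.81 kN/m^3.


Using gamma = gamma_w * (Gs + S*e) / (1 + e)
Numerator: Gs + S*e = 2.64 + 0.56*0.99 = 3.1944
Denominator: 1 + e = 1 + 0.99 = 1.99
gamma = 9.81 * 3.1944 / 1.99
gamma = 15.747 kN/m^3


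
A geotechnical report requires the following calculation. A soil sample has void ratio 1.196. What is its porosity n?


Result: 0.5446

Derivation:
Using the relation n = e / (1 + e)
n = 1.196 / (1 + 1.196)
n = 1.196 / 2.196
n = 0.5446


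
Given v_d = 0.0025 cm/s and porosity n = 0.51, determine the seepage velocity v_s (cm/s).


Result: 0.0049 cm/s

Derivation:
Using v_s = v_d / n
v_s = 0.0025 / 0.51
v_s = 0.0049 cm/s


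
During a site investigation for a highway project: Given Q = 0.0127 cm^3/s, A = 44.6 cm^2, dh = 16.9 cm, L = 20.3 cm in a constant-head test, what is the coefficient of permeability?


Compute hydraulic gradient:
i = dh / L = 16.9 / 20.3 = 0.832512
Then apply Darcy's law:
k = Q / (A * i)
k = 0.0127 / (44.6 * 0.832512)
k = 0.0127 / 37.13
k = 0.000342 cm/s


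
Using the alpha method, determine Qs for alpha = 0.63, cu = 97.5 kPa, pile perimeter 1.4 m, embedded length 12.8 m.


Result: 1100.74 kN

Derivation:
Using Qs = alpha * cu * perimeter * L
Qs = 0.63 * 97.5 * 1.4 * 12.8
Qs = 1100.74 kN


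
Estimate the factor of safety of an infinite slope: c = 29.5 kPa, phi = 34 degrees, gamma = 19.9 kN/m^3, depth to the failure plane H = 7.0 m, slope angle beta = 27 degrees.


Using Fs = c / (gamma*H*sin(beta)*cos(beta)) + tan(phi)/tan(beta)
Cohesion contribution = 29.5 / (19.9*7.0*sin(27)*cos(27))
Cohesion contribution = 0.523532
Friction contribution = tan(34)/tan(27) = 1.3238
Fs = 0.523532 + 1.3238
Fs = 1.847


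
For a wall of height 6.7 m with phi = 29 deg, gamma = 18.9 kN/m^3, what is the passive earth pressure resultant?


Compute passive earth pressure coefficient:
Kp = tan^2(45 + phi/2) = tan^2(59.5) = 2.88206
Compute passive force:
Pp = 0.5 * Kp * gamma * H^2
Pp = 0.5 * 2.88206 * 18.9 * 6.7^2
Pp = 1222.6 kN/m


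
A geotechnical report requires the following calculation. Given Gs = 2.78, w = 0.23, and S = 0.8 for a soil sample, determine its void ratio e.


Using the relation e = Gs * w / S
e = 2.78 * 0.23 / 0.8
e = 0.7992


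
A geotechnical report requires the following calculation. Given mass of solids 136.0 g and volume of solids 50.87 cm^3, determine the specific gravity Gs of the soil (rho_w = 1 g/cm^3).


Using Gs = m_s / (V_s * rho_w)
Since rho_w = 1 g/cm^3:
Gs = 136.0 / 50.87
Gs = 2.673


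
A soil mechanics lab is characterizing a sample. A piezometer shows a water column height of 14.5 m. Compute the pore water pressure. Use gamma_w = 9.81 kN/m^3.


Result: 142.25 kPa

Derivation:
Using u = gamma_w * h_w
u = 9.81 * 14.5
u = 142.25 kPa


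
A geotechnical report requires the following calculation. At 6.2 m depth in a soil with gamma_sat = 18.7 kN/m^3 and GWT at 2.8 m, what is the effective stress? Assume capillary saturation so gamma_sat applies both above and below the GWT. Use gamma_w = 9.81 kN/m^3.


Result: 82.59 kPa

Derivation:
Total stress = gamma_sat * depth
sigma = 18.7 * 6.2 = 115.94 kPa
Pore water pressure u = gamma_w * (depth - d_wt)
u = 9.81 * (6.2 - 2.8) = 33.354 kPa
Effective stress = sigma - u
sigma' = 115.94 - 33.354 = 82.59 kPa


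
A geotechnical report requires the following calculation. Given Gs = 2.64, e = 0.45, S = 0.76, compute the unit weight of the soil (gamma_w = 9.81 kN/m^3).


Result: 20.175 kN/m^3

Derivation:
Using gamma = gamma_w * (Gs + S*e) / (1 + e)
Numerator: Gs + S*e = 2.64 + 0.76*0.45 = 2.982
Denominator: 1 + e = 1 + 0.45 = 1.45
gamma = 9.81 * 2.982 / 1.45
gamma = 20.175 kN/m^3


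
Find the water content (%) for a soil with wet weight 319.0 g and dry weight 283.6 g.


Using w = (m_wet - m_dry) / m_dry * 100
m_wet - m_dry = 319.0 - 283.6 = 35.4 g
w = 35.4 / 283.6 * 100
w = 12.48 %


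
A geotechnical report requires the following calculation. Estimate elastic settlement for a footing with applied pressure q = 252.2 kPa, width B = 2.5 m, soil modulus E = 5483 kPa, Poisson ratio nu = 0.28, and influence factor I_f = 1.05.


Result: 111.275 mm

Derivation:
Using Se = q * B * (1 - nu^2) * I_f / E
1 - nu^2 = 1 - 0.28^2 = 0.9216
Se = 252.2 * 2.5 * 0.9216 * 1.05 / 5483
Se = 0.111275 m
Convert to mm: Se = 0.111275 * 1000 = 111.275 mm


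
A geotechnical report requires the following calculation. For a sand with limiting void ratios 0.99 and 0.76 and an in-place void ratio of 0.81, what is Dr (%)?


Using Dr = (e_max - e) / (e_max - e_min) * 100
e_max - e = 0.99 - 0.81 = 0.18
e_max - e_min = 0.99 - 0.76 = 0.23
Dr = 0.18 / 0.23 * 100
Dr = 78.26 %


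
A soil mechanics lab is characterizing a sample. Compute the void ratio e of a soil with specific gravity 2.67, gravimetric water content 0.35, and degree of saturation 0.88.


Result: 1.0619

Derivation:
Using the relation e = Gs * w / S
e = 2.67 * 0.35 / 0.88
e = 1.0619


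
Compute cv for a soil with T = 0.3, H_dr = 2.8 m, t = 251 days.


Using cv = T * H_dr^2 / t
H_dr^2 = 2.8^2 = 7.84
cv = 0.3 * 7.84 / 251
cv = 0.00937 m^2/day


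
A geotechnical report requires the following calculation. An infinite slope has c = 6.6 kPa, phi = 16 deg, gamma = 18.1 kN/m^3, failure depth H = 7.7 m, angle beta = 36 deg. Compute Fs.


Using Fs = c / (gamma*H*sin(beta)*cos(beta)) + tan(phi)/tan(beta)
Cohesion contribution = 6.6 / (18.1*7.7*sin(36)*cos(36))
Cohesion contribution = 0.099586
Friction contribution = tan(16)/tan(36) = 0.394671
Fs = 0.099586 + 0.394671
Fs = 0.494


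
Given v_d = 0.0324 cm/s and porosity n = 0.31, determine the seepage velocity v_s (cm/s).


Using v_s = v_d / n
v_s = 0.0324 / 0.31
v_s = 0.10452 cm/s


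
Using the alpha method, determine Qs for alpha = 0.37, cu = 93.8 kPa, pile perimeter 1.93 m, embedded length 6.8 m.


Using Qs = alpha * cu * perimeter * L
Qs = 0.37 * 93.8 * 1.93 * 6.8
Qs = 455.48 kN


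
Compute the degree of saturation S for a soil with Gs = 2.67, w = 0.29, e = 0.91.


Result: 0.8509

Derivation:
Using S = Gs * w / e
S = 2.67 * 0.29 / 0.91
S = 0.8509


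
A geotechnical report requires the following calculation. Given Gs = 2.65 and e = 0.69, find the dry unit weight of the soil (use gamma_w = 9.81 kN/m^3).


Using gamma_d = Gs * gamma_w / (1 + e)
gamma_d = 2.65 * 9.81 / (1 + 0.69)
gamma_d = 2.65 * 9.81 / 1.69
gamma_d = 15.383 kN/m^3


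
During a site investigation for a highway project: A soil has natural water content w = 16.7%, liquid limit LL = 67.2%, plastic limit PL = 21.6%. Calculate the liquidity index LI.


First compute the plasticity index:
PI = LL - PL = 67.2 - 21.6 = 45.6
Then compute the liquidity index:
LI = (w - PL) / PI
LI = (16.7 - 21.6) / 45.6
LI = -0.107


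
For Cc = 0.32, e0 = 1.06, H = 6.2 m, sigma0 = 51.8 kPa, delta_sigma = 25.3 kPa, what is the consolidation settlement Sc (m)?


Result: 0.1664 m

Derivation:
Using Sc = Cc * H / (1 + e0) * log10((sigma0 + delta_sigma) / sigma0)
Stress ratio = (51.8 + 25.3) / 51.8 = 1.48842
log10(1.48842) = 0.172725
Cc * H / (1 + e0) = 0.32 * 6.2 / (1 + 1.06) = 0.963107
Sc = 0.963107 * 0.172725
Sc = 0.1664 m


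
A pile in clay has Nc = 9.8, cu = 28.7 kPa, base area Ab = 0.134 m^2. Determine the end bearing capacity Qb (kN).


Using Qb = Nc * cu * Ab
Qb = 9.8 * 28.7 * 0.134
Qb = 37.69 kN


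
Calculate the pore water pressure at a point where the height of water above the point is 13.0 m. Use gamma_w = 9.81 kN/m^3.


Using u = gamma_w * h_w
u = 9.81 * 13.0
u = 127.53 kPa


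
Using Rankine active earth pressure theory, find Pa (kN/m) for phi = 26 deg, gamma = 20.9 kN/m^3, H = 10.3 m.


Result: 432.88 kN/m

Derivation:
Compute active earth pressure coefficient:
Ka = tan^2(45 - phi/2) = tan^2(32.0) = 0.390462
Compute active force:
Pa = 0.5 * Ka * gamma * H^2
Pa = 0.5 * 0.390462 * 20.9 * 10.3^2
Pa = 432.88 kN/m


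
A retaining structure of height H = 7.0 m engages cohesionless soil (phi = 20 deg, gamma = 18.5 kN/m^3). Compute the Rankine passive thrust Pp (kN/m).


Result: 924.45 kN/m

Derivation:
Compute passive earth pressure coefficient:
Kp = tan^2(45 + phi/2) = tan^2(55.0) = 2.039607
Compute passive force:
Pp = 0.5 * Kp * gamma * H^2
Pp = 0.5 * 2.039607 * 18.5 * 7.0^2
Pp = 924.45 kN/m


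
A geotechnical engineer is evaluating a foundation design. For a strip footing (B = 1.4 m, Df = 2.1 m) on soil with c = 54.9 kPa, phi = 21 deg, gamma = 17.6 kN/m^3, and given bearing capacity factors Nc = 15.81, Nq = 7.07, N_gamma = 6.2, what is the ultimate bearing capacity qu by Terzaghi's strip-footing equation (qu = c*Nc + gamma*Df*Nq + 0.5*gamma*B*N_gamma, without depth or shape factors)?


Result: 1205.66 kPa

Derivation:
Compute qu = c*Nc + gamma*Df*Nq + 0.5*gamma*B*N_gamma
Term 1: 54.9 * 15.81 = 867.969
Term 2: 17.6 * 2.1 * 7.07 = 261.3072
Term 3: 0.5 * 17.6 * 1.4 * 6.2 = 76.384
qu = 867.969 + 261.3072 + 76.384
qu = 1205.66 kPa


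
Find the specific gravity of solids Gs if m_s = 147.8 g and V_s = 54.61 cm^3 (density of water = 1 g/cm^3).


Result: 2.706

Derivation:
Using Gs = m_s / (V_s * rho_w)
Since rho_w = 1 g/cm^3:
Gs = 147.8 / 54.61
Gs = 2.706


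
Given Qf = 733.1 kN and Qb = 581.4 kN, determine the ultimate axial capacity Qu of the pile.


Result: 1314.5 kN

Derivation:
Using Qu = Qf + Qb
Qu = 733.1 + 581.4
Qu = 1314.5 kN


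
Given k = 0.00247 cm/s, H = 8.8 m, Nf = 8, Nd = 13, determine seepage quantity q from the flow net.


Result: 0.0001338 m^3/s per m

Derivation:
Convert k to m/s for unit consistency with H:
k = 0.00247 cm/s = 0.00247 / 100 m/s = 2.47e-05 m/s
Using q = k * H * Nf / Nd
Nf / Nd = 8 / 13 = 0.6154
q = 2.47e-05 * 8.8 * 0.6154
q = 0.0001338 m^3/s per m


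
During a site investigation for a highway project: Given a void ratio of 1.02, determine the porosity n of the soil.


Using the relation n = e / (1 + e)
n = 1.02 / (1 + 1.02)
n = 1.02 / 2.02
n = 0.505


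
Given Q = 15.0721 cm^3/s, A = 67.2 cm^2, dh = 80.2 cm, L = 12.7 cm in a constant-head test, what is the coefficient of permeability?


Compute hydraulic gradient:
i = dh / L = 80.2 / 12.7 = 6.31496
Then apply Darcy's law:
k = Q / (A * i)
k = 15.0721 / (67.2 * 6.31496)
k = 15.0721 / 424.365
k = 0.035517 cm/s


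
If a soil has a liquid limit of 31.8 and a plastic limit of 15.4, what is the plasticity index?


Using PI = LL - PL
PI = 31.8 - 15.4
PI = 16.4


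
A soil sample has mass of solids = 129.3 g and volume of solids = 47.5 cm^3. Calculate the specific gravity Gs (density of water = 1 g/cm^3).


Result: 2.722

Derivation:
Using Gs = m_s / (V_s * rho_w)
Since rho_w = 1 g/cm^3:
Gs = 129.3 / 47.5
Gs = 2.722


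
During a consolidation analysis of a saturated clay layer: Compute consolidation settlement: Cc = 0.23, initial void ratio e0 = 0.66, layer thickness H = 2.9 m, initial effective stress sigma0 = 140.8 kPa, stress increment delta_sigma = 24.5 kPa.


Result: 0.028 m

Derivation:
Using Sc = Cc * H / (1 + e0) * log10((sigma0 + delta_sigma) / sigma0)
Stress ratio = (140.8 + 24.5) / 140.8 = 1.17401
log10(1.17401) = 0.0696702
Cc * H / (1 + e0) = 0.23 * 2.9 / (1 + 0.66) = 0.401807
Sc = 0.401807 * 0.0696702
Sc = 0.028 m


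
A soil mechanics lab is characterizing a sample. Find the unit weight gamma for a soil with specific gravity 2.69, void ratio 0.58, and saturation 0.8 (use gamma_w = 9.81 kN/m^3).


Using gamma = gamma_w * (Gs + S*e) / (1 + e)
Numerator: Gs + S*e = 2.69 + 0.8*0.58 = 3.154
Denominator: 1 + e = 1 + 0.58 = 1.58
gamma = 9.81 * 3.154 / 1.58
gamma = 19.583 kN/m^3


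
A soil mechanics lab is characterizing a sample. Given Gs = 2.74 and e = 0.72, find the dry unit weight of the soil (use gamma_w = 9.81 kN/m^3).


Using gamma_d = Gs * gamma_w / (1 + e)
gamma_d = 2.74 * 9.81 / (1 + 0.72)
gamma_d = 2.74 * 9.81 / 1.72
gamma_d = 15.628 kN/m^3


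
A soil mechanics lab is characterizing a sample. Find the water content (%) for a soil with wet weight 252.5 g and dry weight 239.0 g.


Result: 5.65 %

Derivation:
Using w = (m_wet - m_dry) / m_dry * 100
m_wet - m_dry = 252.5 - 239.0 = 13.5 g
w = 13.5 / 239.0 * 100
w = 5.65 %


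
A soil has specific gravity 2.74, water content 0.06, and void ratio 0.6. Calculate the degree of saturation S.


Result: 0.274

Derivation:
Using S = Gs * w / e
S = 2.74 * 0.06 / 0.6
S = 0.274


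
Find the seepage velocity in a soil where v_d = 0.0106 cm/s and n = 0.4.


Result: 0.0265 cm/s

Derivation:
Using v_s = v_d / n
v_s = 0.0106 / 0.4
v_s = 0.0265 cm/s


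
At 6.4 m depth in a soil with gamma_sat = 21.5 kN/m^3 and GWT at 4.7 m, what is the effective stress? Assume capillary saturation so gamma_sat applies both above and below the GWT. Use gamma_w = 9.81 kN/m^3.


Total stress = gamma_sat * depth
sigma = 21.5 * 6.4 = 137.6 kPa
Pore water pressure u = gamma_w * (depth - d_wt)
u = 9.81 * (6.4 - 4.7) = 16.677 kPa
Effective stress = sigma - u
sigma' = 137.6 - 16.677 = 120.92 kPa


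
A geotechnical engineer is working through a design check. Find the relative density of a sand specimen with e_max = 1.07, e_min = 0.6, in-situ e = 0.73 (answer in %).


Using Dr = (e_max - e) / (e_max - e_min) * 100
e_max - e = 1.07 - 0.73 = 0.34
e_max - e_min = 1.07 - 0.6 = 0.47
Dr = 0.34 / 0.47 * 100
Dr = 72.34 %


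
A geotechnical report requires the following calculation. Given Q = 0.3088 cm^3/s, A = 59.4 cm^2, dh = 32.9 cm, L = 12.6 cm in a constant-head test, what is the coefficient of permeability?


Compute hydraulic gradient:
i = dh / L = 32.9 / 12.6 = 2.61111
Then apply Darcy's law:
k = Q / (A * i)
k = 0.3088 / (59.4 * 2.61111)
k = 0.3088 / 155.1
k = 0.001991 cm/s


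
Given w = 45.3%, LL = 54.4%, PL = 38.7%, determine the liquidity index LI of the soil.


Result: 0.42

Derivation:
First compute the plasticity index:
PI = LL - PL = 54.4 - 38.7 = 15.7
Then compute the liquidity index:
LI = (w - PL) / PI
LI = (45.3 - 38.7) / 15.7
LI = 0.42
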